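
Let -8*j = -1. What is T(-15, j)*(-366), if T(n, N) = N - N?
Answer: 0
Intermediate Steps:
j = ⅛ (j = -⅛*(-1) = ⅛ ≈ 0.12500)
T(n, N) = 0
T(-15, j)*(-366) = 0*(-366) = 0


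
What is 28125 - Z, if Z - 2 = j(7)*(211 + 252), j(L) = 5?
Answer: 25808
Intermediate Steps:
Z = 2317 (Z = 2 + 5*(211 + 252) = 2 + 5*463 = 2 + 2315 = 2317)
28125 - Z = 28125 - 1*2317 = 28125 - 2317 = 25808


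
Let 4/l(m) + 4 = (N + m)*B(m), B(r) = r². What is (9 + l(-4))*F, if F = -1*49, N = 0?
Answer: -7448/17 ≈ -438.12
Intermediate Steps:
l(m) = 4/(-4 + m³) (l(m) = 4/(-4 + (0 + m)*m²) = 4/(-4 + m*m²) = 4/(-4 + m³))
F = -49
(9 + l(-4))*F = (9 + 4/(-4 + (-4)³))*(-49) = (9 + 4/(-4 - 64))*(-49) = (9 + 4/(-68))*(-49) = (9 + 4*(-1/68))*(-49) = (9 - 1/17)*(-49) = (152/17)*(-49) = -7448/17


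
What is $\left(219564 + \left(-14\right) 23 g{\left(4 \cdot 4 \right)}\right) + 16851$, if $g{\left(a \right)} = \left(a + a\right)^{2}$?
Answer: $-93313$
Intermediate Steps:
$g{\left(a \right)} = 4 a^{2}$ ($g{\left(a \right)} = \left(2 a\right)^{2} = 4 a^{2}$)
$\left(219564 + \left(-14\right) 23 g{\left(4 \cdot 4 \right)}\right) + 16851 = \left(219564 + \left(-14\right) 23 \cdot 4 \left(4 \cdot 4\right)^{2}\right) + 16851 = \left(219564 - 322 \cdot 4 \cdot 16^{2}\right) + 16851 = \left(219564 - 322 \cdot 4 \cdot 256\right) + 16851 = \left(219564 - 329728\right) + 16851 = -110164 + 16851 = -93313$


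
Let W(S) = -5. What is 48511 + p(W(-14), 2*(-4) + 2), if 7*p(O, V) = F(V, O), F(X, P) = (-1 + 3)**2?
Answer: 339581/7 ≈ 48512.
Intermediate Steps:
F(X, P) = 4 (F(X, P) = 2**2 = 4)
p(O, V) = 4/7 (p(O, V) = (1/7)*4 = 4/7)
48511 + p(W(-14), 2*(-4) + 2) = 48511 + 4/7 = 339581/7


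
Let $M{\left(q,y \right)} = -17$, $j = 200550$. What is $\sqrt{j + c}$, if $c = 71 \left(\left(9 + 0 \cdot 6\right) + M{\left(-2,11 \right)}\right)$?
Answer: $\sqrt{199982} \approx 447.19$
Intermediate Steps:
$c = -568$ ($c = 71 \left(\left(9 + 0 \cdot 6\right) - 17\right) = 71 \left(\left(9 + 0\right) - 17\right) = 71 \left(9 - 17\right) = 71 \left(-8\right) = -568$)
$\sqrt{j + c} = \sqrt{200550 - 568} = \sqrt{199982}$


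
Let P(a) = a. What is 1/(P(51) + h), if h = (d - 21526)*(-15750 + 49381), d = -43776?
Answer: -1/2196171511 ≈ -4.5534e-10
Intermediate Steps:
h = -2196171562 (h = (-43776 - 21526)*(-15750 + 49381) = -65302*33631 = -2196171562)
1/(P(51) + h) = 1/(51 - 2196171562) = 1/(-2196171511) = -1/2196171511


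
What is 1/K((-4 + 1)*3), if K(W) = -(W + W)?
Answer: 1/18 ≈ 0.055556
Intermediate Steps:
K(W) = -2*W
1/K((-4 + 1)*3) = 1/(-2*(-4 + 1)*3) = 1/(-(-6)*3) = 1/(-2*(-9)) = 1/18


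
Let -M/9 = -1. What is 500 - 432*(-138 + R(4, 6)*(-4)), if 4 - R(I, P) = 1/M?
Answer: 66836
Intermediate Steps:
M = 9 (M = -9*(-1) = 9)
R(I, P) = 35/9 (R(I, P) = 4 - 1/9 = 4 - 1*⅑ = 4 - ⅑ = 35/9)
500 - 432*(-138 + R(4, 6)*(-4)) = 500 - 432*(-138 + (35/9)*(-4)) = 500 - 432*(-138 - 140/9) = 500 - 432*(-1382/9) = 500 + 66336 = 66836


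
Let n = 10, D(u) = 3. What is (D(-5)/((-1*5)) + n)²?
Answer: 2209/25 ≈ 88.360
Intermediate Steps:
(D(-5)/((-1*5)) + n)² = (3/((-1*5)) + 10)² = (3/(-5) + 10)² = (3*(-⅕) + 10)² = (-⅗ + 10)² = (47/5)² = 2209/25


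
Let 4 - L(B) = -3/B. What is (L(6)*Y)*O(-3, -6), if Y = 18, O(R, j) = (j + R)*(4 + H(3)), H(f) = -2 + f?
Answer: -3645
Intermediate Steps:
O(R, j) = 5*R + 5*j (O(R, j) = (j + R)*(4 + (-2 + 3)) = (R + j)*(4 + 1) = (R + j)*5 = 5*R + 5*j)
L(B) = 4 + 3/B (L(B) = 4 - (-3)/B = 4 + 3/B)
(L(6)*Y)*O(-3, -6) = ((4 + 3/6)*18)*(5*(-3) + 5*(-6)) = ((4 + 3*(⅙))*18)*(-15 - 30) = ((4 + ½)*18)*(-45) = ((9/2)*18)*(-45) = 81*(-45) = -3645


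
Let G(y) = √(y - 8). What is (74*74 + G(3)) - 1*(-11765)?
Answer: 17241 + I*√5 ≈ 17241.0 + 2.2361*I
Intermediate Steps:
G(y) = √(-8 + y)
(74*74 + G(3)) - 1*(-11765) = (74*74 + √(-8 + 3)) - 1*(-11765) = (5476 + √(-5)) + 11765 = (5476 + I*√5) + 11765 = 17241 + I*√5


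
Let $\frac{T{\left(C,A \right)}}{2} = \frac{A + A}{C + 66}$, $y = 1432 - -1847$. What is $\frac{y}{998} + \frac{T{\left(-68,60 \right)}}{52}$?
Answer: $\frac{12687}{12974} \approx 0.97788$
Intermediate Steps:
$y = 3279$ ($y = 1432 + 1847 = 3279$)
$T{\left(C,A \right)} = \frac{4 A}{66 + C}$ ($T{\left(C,A \right)} = 2 \frac{A + A}{C + 66} = 2 \frac{2 A}{66 + C} = \frac{4 A}{66 + C}$)
$\frac{y}{998} + \frac{T{\left(-68,60 \right)}}{52} = \frac{3279}{998} + \frac{4 \cdot 60 \frac{1}{66 - 68}}{52} = 3279 \cdot \frac{1}{998} + 4 \cdot 60 \frac{1}{-2} \cdot \frac{1}{52} = \frac{3279}{998} + 4 \cdot 60 \left(- \frac{1}{2}\right) \frac{1}{52} = \frac{3279}{998} - \frac{30}{13} = \frac{12687}{12974}$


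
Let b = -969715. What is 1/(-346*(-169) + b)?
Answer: -1/911241 ≈ -1.0974e-6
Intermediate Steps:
1/(-346*(-169) + b) = 1/(-346*(-169) - 969715) = 1/(58474 - 969715) = 1/(-911241) = -1/911241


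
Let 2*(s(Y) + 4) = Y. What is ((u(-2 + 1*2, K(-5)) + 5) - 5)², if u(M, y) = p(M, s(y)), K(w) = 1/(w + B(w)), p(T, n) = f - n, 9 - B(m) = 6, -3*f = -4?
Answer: 4489/144 ≈ 31.174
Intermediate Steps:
f = 4/3 (f = -⅓*(-4) = 4/3 ≈ 1.3333)
s(Y) = -4 + Y/2
B(m) = 3 (B(m) = 9 - 1*6 = 9 - 6 = 3)
p(T, n) = 4/3 - n
K(w) = 1/(3 + w) (K(w) = 1/(w + 3) = 1/(3 + w))
u(M, y) = 16/3 - y/2 (u(M, y) = 4/3 - (-4 + y/2) = 4/3 + (4 - y/2) = 16/3 - y/2)
((u(-2 + 1*2, K(-5)) + 5) - 5)² = (((16/3 - 1/(2*(3 - 5))) + 5) - 5)² = (((16/3 - ½/(-2)) + 5) - 5)² = (((16/3 - ½*(-½)) + 5) - 5)² = (((16/3 + ¼) + 5) - 5)² = ((67/12 + 5) - 5)² = (127/12 - 5)² = (67/12)² = 4489/144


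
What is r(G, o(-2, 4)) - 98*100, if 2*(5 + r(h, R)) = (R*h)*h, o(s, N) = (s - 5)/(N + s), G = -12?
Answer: -10057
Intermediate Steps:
o(s, N) = (-5 + s)/(N + s)
r(h, R) = -5 + R*h**2/2 (r(h, R) = -5 + ((R*h)*h)/2 = -5 + (R*h**2)/2 = -5 + R*h**2/2)
r(G, o(-2, 4)) - 98*100 = (-5 + (1/2)*((-5 - 2)/(4 - 2))*(-12)**2) - 98*100 = (-5 + (1/2)*(-7/2)*144) - 9800 = (-5 - 252) - 9800 = -257 - 9800 = -10057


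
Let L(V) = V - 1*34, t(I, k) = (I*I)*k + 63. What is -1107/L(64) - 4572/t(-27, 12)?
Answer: -366331/9790 ≈ -37.419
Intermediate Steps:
t(I, k) = 63 + k*I**2 (t(I, k) = I**2*k + 63 = k*I**2 + 63 = 63 + k*I**2)
L(V) = -34 + V (L(V) = V - 34 = -34 + V)
-1107/L(64) - 4572/t(-27, 12) = -1107/(-34 + 64) - 4572/(63 + 12*(-27)**2) = -1107/30 - 4572/(63 + 12*729) = -1107*1/30 - 4572/(63 + 8748) = -369/10 - 4572/8811 = -369/10 - 4572*1/8811 = -369/10 - 508/979 = -366331/9790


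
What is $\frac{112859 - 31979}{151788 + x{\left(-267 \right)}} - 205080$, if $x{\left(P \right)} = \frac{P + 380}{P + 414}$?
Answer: $- \frac{4575927691560}{22312949} \approx -2.0508 \cdot 10^{5}$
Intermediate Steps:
$x{\left(P \right)} = \frac{380 + P}{414 + P}$
$\frac{112859 - 31979}{151788 + x{\left(-267 \right)}} - 205080 = \frac{112859 - 31979}{151788 + \frac{380 - 267}{414 - 267}} - 205080 = \frac{80880}{151788 + \frac{1}{147} \cdot 113} - 205080 = \frac{80880}{151788 + \frac{113}{147}} - 205080 = \frac{80880}{\frac{22312949}{147}} - 205080 = 80880 \cdot \frac{147}{22312949} - 205080 = \frac{11889360}{22312949} - 205080 = - \frac{4575927691560}{22312949}$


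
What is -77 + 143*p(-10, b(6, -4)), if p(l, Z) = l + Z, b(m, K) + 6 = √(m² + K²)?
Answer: -2365 + 286*√13 ≈ -1333.8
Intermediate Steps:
b(m, K) = -6 + √(K² + m²) (b(m, K) = -6 + √(m² + K²) = -6 + √(K² + m²))
p(l, Z) = Z + l
-77 + 143*p(-10, b(6, -4)) = -77 + 143*((-6 + √((-4)² + 6²)) - 10) = -77 + 143*((-6 + √(16 + 36)) - 10) = -77 + 143*((-6 + √52) - 10) = -77 + 143*((-6 + 2*√13) - 10) = -77 + 143*(-16 + 2*√13) = -77 + (-2288 + 286*√13) = -2365 + 286*√13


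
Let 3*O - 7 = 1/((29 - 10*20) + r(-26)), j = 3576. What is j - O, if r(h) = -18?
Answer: 2026270/567 ≈ 3573.7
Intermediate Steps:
O = 1322/567 (O = 7/3 + 1/(3*((29 - 10*20) - 18)) = 7/3 + 1/(3*((29 - 200) - 18)) = 7/3 + 1/(3*(-171 - 18)) = 7/3 + (⅓)/(-189) = 7/3 + (⅓)*(-1/189) = 7/3 - 1/567 = 1322/567 ≈ 2.3316)
j - O = 3576 - 1*1322/567 = 3576 - 1322/567 = 2026270/567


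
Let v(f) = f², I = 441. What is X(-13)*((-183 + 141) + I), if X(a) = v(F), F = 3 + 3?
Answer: 14364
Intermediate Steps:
F = 6
X(a) = 36 (X(a) = 6² = 36)
X(-13)*((-183 + 141) + I) = 36*((-183 + 141) + 441) = 36*(-42 + 441) = 36*399 = 14364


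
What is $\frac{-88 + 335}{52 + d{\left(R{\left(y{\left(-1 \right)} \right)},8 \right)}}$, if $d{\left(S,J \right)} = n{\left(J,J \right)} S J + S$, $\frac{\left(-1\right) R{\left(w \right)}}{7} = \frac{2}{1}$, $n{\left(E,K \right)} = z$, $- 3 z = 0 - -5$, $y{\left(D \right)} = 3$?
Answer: $\frac{741}{674} \approx 1.0994$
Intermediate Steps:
$z = - \frac{5}{3}$ ($z = - \frac{0 - -5}{3} = - \frac{0 + 5}{3} = \left(- \frac{1}{3}\right) 5 = - \frac{5}{3} \approx -1.6667$)
$n{\left(E,K \right)} = - \frac{5}{3}$
$R{\left(w \right)} = -14$ ($R{\left(w \right)} = - 7 \cdot \frac{2}{1} = - 7 \cdot 2 \cdot 1 = \left(-7\right) 2 = -14$)
$d{\left(S,J \right)} = S - \frac{5 J S}{3}$ ($d{\left(S,J \right)} = - \frac{5 S}{3} J + S = - \frac{5 J S}{3} + S = S - \frac{5 J S}{3}$)
$\frac{-88 + 335}{52 + d{\left(R{\left(y{\left(-1 \right)} \right)},8 \right)}} = \frac{-88 + 335}{52 + \frac{1}{3} \left(-14\right) \left(3 - 40\right)} = \frac{247}{52 + \frac{1}{3} \left(-14\right) \left(3 - 40\right)} = \frac{247}{52 + \frac{1}{3} \left(-14\right) \left(-37\right)} = \frac{247}{52 + \frac{518}{3}} = \frac{247}{\frac{674}{3}} = 247 \cdot \frac{3}{674} = \frac{741}{674}$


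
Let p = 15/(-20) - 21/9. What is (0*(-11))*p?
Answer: 0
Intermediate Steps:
p = -37/12 (p = 15*(-1/20) - 21*⅑ = -¾ - 7/3 = -37/12 ≈ -3.0833)
(0*(-11))*p = (0*(-11))*(-37/12) = 0*(-37/12) = 0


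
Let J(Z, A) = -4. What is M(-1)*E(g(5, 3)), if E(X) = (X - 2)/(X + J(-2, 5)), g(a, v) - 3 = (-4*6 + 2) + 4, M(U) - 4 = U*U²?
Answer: 51/19 ≈ 2.6842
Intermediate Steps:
M(U) = 4 + U³ (M(U) = 4 + U*U² = 4 + U³)
g(a, v) = -15 (g(a, v) = 3 + ((-4*6 + 2) + 4) = 3 + ((-24 + 2) + 4) = 3 + (-22 + 4) = 3 - 18 = -15)
E(X) = (-2 + X)/(-4 + X) (E(X) = (X - 2)/(X - 4) = (-2 + X)/(-4 + X))
M(-1)*E(g(5, 3)) = (4 + (-1)³)*((-2 - 15)/(-4 - 15)) = (4 - 1)*(-17/(-19)) = 3*(-1/19*(-17)) = 3*(17/19) = 51/19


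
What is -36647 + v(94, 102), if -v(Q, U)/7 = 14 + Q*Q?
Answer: -98597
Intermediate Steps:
v(Q, U) = -98 - 7*Q**2 (v(Q, U) = -7*(14 + Q*Q) = -7*(14 + Q**2) = -98 - 7*Q**2)
-36647 + v(94, 102) = -36647 + (-98 - 7*94**2) = -36647 + (-98 - 7*8836) = -36647 + (-98 - 61852) = -36647 - 61950 = -98597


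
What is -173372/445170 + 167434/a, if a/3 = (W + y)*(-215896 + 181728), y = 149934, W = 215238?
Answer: -540805356446143/1388618435548080 ≈ -0.38946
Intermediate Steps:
a = -37431590688 (a = 3*((215238 + 149934)*(-215896 + 181728)) = 3*(365172*(-34168)) = 3*(-12477196896) = -37431590688)
-173372/445170 + 167434/a = -173372/445170 + 167434/(-37431590688) = -173372*1/445170 + 167434*(-1/37431590688) = -86686/222585 - 83717/18715795344 = -540805356446143/1388618435548080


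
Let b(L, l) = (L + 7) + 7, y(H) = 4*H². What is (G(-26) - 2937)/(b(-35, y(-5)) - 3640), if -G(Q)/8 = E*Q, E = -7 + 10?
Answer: 2313/3661 ≈ 0.63179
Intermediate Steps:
E = 3
b(L, l) = 14 + L (b(L, l) = (7 + L) + 7 = 14 + L)
G(Q) = -24*Q
(G(-26) - 2937)/(b(-35, y(-5)) - 3640) = (-24*(-26) - 2937)/((14 - 35) - 3640) = (624 - 2937)/(-21 - 3640) = -2313/(-3661) = -2313*(-1/3661) = 2313/3661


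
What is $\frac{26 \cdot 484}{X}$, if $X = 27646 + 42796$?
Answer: $\frac{6292}{35221} \approx 0.17864$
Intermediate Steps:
$X = 70442$
$\frac{26 \cdot 484}{X} = \frac{26 \cdot 484}{70442} = 12584 \cdot \frac{1}{70442} = \frac{6292}{35221}$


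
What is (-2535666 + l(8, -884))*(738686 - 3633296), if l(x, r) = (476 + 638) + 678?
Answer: 7334577019140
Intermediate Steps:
l(x, r) = 1792 (l(x, r) = 1114 + 678 = 1792)
(-2535666 + l(8, -884))*(738686 - 3633296) = (-2535666 + 1792)*(738686 - 3633296) = -2533874*(-2894610) = 7334577019140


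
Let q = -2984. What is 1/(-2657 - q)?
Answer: 1/327 ≈ 0.0030581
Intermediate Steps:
1/(-2657 - q) = 1/(-2657 - 1*(-2984)) = 1/(-2657 + 2984) = 1/327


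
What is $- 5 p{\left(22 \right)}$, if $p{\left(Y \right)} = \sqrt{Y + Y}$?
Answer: $- 10 \sqrt{11} \approx -33.166$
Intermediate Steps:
$p{\left(Y \right)} = \sqrt{2} \sqrt{Y}$ ($p{\left(Y \right)} = \sqrt{2 Y} = \sqrt{2} \sqrt{Y}$)
$- 5 p{\left(22 \right)} = - 5 \sqrt{2} \sqrt{22} = - 5 \cdot 2 \sqrt{11} = - 10 \sqrt{11}$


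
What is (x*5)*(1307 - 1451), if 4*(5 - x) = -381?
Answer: -72180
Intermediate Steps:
x = 401/4 (x = 5 - ¼*(-381) = 5 + 381/4 = 401/4 ≈ 100.25)
(x*5)*(1307 - 1451) = ((401/4)*5)*(1307 - 1451) = (2005/4)*(-144) = -72180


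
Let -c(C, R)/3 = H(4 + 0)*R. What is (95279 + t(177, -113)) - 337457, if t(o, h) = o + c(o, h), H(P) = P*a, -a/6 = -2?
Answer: -225729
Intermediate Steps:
a = 12 (a = -6*(-2) = 12)
H(P) = 12*P (H(P) = P*12 = 12*P)
c(C, R) = -144*R (c(C, R) = -3*12*(4 + 0)*R = -3*12*4*R = -144*R)
t(o, h) = o - 144*h
(95279 + t(177, -113)) - 337457 = (95279 + (177 - 144*(-113))) - 337457 = (95279 + (177 + 16272)) - 337457 = (95279 + 16449) - 337457 = 111728 - 337457 = -225729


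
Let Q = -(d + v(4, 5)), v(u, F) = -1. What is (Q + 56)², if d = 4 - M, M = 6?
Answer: 3481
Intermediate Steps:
d = -2 (d = 4 - 1*6 = 4 - 6 = -2)
Q = 3 (Q = -(-2 - 1) = -1*(-3) = 3)
(Q + 56)² = (3 + 56)² = 59² = 3481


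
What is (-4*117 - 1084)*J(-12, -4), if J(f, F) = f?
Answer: 18624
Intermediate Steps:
(-4*117 - 1084)*J(-12, -4) = (-4*117 - 1084)*(-12) = (-468 - 1084)*(-12) = -1552*(-12) = 18624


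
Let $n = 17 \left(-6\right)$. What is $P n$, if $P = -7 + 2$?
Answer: $510$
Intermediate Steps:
$n = -102$
$P = -5$
$P n = \left(-5\right) \left(-102\right) = 510$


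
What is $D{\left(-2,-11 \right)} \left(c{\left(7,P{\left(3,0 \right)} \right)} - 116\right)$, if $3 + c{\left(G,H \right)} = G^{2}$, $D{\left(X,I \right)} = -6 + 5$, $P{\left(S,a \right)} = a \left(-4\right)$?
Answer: $70$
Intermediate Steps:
$P{\left(S,a \right)} = - 4 a$
$D{\left(X,I \right)} = -1$
$c{\left(G,H \right)} = -3 + G^{2}$
$D{\left(-2,-11 \right)} \left(c{\left(7,P{\left(3,0 \right)} \right)} - 116\right) = - (\left(-3 + 7^{2}\right) - 116) = - (\left(-3 + 49\right) - 116) = - (46 - 116) = \left(-1\right) \left(-70\right) = 70$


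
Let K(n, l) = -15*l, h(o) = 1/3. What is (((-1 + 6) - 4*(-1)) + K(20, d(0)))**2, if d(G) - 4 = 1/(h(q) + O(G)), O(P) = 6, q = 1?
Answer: 1028196/361 ≈ 2848.2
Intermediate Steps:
h(o) = 1/3
d(G) = 79/19 (d(G) = 4 + 1/(1/3 + 6) = 4 + 1/(19/3) = 4 + 3/19 = 79/19)
(((-1 + 6) - 4*(-1)) + K(20, d(0)))**2 = (((-1 + 6) - 4*(-1)) - 15*79/19)**2 = ((5 + 4) - 1185/19)**2 = (9 - 1185/19)**2 = (-1014/19)**2 = 1028196/361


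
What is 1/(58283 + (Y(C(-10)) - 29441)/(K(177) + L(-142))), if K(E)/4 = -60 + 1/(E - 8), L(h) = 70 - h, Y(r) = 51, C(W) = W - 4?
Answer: 2364/140264467 ≈ 1.6854e-5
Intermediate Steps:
C(W) = -4 + W
K(E) = -240 + 4/(-8 + E) (K(E) = 4*(-60 + 1/(E - 8)) = 4*(-60 + 1/(-8 + E)) = -240 + 4/(-8 + E))
1/(58283 + (Y(C(-10)) - 29441)/(K(177) + L(-142))) = 1/(58283 + (51 - 29441)/(4*(481 - 60*177)/(-8 + 177) + (70 - 1*(-142)))) = 1/(58283 - 29390/(4*(481 - 10620)/169 + (70 + 142))) = 1/(58283 - 29390/(4*(1/169)*(-10139) + 212)) = 1/(58283 - 29390/(-40556/169 + 212)) = 1/(58283 - 29390/(-4728/169)) = 1/(58283 - 29390*(-169/4728)) = 1/(58283 + 2483455/2364) = 1/(140264467/2364) = 2364/140264467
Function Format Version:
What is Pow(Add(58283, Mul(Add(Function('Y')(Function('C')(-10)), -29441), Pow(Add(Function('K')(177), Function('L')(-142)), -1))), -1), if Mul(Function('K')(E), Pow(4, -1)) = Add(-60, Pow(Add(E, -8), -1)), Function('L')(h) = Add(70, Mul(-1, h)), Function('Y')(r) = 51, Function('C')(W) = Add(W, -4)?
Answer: Rational(2364, 140264467) ≈ 1.6854e-5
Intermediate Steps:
Function('C')(W) = Add(-4, W)
Function('K')(E) = Add(-240, Mul(4, Pow(Add(-8, E), -1))) (Function('K')(E) = Mul(4, Add(-60, Pow(Add(E, -8), -1))) = Mul(4, Add(-60, Pow(Add(-8, E), -1))) = Add(-240, Mul(4, Pow(Add(-8, E), -1))))
Pow(Add(58283, Mul(Add(Function('Y')(Function('C')(-10)), -29441), Pow(Add(Function('K')(177), Function('L')(-142)), -1))), -1) = Pow(Add(58283, Mul(Add(51, -29441), Pow(Add(Mul(4, Pow(Add(-8, 177), -1), Add(481, Mul(-60, 177))), Add(70, Mul(-1, -142))), -1))), -1) = Pow(Add(58283, Mul(-29390, Pow(Add(Mul(4, Pow(169, -1), Add(481, -10620)), Add(70, 142)), -1))), -1) = Pow(Add(58283, Mul(-29390, Pow(Add(Mul(4, Rational(1, 169), -10139), 212), -1))), -1) = Pow(Add(58283, Mul(-29390, Pow(Add(Rational(-40556, 169), 212), -1))), -1) = Pow(Add(58283, Mul(-29390, Pow(Rational(-4728, 169), -1))), -1) = Pow(Add(58283, Mul(-29390, Rational(-169, 4728))), -1) = Pow(Add(58283, Rational(2483455, 2364)), -1) = Pow(Rational(140264467, 2364), -1) = Rational(2364, 140264467)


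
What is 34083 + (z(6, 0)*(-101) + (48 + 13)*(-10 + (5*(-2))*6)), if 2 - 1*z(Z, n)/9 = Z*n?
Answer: 27995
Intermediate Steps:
z(Z, n) = 18 - 9*Z*n
34083 + (z(6, 0)*(-101) + (48 + 13)*(-10 + (5*(-2))*6)) = 34083 + ((18 - 9*6*0)*(-101) + (48 + 13)*(-10 + (5*(-2))*6)) = 34083 + ((18 + 0)*(-101) + 61*(-10 - 10*6)) = 34083 + (18*(-101) + 61*(-10 - 60)) = 34083 + (-1818 + 61*(-70)) = 34083 + (-1818 - 4270) = 34083 - 6088 = 27995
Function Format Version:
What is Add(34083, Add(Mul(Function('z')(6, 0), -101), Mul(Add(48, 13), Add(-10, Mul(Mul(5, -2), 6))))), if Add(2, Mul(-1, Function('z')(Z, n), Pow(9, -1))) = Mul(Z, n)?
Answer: 27995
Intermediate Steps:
Function('z')(Z, n) = Add(18, Mul(-9, Z, n)) (Function('z')(Z, n) = Add(18, Mul(-9, Mul(Z, n))) = Add(18, Mul(-9, Z, n)))
Add(34083, Add(Mul(Function('z')(6, 0), -101), Mul(Add(48, 13), Add(-10, Mul(Mul(5, -2), 6))))) = Add(34083, Add(Mul(Add(18, Mul(-9, 6, 0)), -101), Mul(Add(48, 13), Add(-10, Mul(Mul(5, -2), 6))))) = Add(34083, Add(Mul(Add(18, 0), -101), Mul(61, Add(-10, Mul(-10, 6))))) = Add(34083, Add(Mul(18, -101), Mul(61, Add(-10, -60)))) = Add(34083, Add(-1818, Mul(61, -70))) = Add(34083, Add(-1818, -4270)) = Add(34083, -6088) = 27995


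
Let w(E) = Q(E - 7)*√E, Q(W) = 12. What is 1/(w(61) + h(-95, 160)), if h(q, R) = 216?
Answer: 3/526 - √61/3156 ≈ 0.0032287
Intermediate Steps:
w(E) = 12*√E
1/(w(61) + h(-95, 160)) = 1/(12*√61 + 216) = 1/(216 + 12*√61)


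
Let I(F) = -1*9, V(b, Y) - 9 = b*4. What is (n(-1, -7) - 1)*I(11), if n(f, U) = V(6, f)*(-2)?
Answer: 603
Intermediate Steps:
V(b, Y) = 9 + 4*b (V(b, Y) = 9 + b*4 = 9 + 4*b)
n(f, U) = -66 (n(f, U) = (9 + 4*6)*(-2) = (9 + 24)*(-2) = 33*(-2) = -66)
I(F) = -9
(n(-1, -7) - 1)*I(11) = (-66 - 1)*(-9) = -67*(-9) = 603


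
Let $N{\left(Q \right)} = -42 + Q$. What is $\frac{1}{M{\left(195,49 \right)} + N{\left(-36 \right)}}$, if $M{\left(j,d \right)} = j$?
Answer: $\frac{1}{117} \approx 0.008547$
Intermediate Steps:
$\frac{1}{M{\left(195,49 \right)} + N{\left(-36 \right)}} = \frac{1}{195 - 78} = \frac{1}{117}$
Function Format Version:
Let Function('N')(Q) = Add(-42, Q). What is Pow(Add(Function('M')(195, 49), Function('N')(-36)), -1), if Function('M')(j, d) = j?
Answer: Rational(1, 117) ≈ 0.0085470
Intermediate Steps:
Pow(Add(Function('M')(195, 49), Function('N')(-36)), -1) = Pow(Add(195, Add(-42, -36)), -1) = Pow(Add(195, -78), -1) = Pow(117, -1) = Rational(1, 117)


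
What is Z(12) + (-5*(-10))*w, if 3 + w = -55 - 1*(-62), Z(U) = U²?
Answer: 344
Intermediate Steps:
w = 4 (w = -3 + (-55 - 1*(-62)) = -3 + (-55 + 62) = -3 + 7 = 4)
Z(12) + (-5*(-10))*w = 12² - 5*(-10)*4 = 144 + 50*4 = 144 + 200 = 344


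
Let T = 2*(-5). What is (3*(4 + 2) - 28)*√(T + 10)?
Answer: 0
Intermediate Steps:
T = -10
(3*(4 + 2) - 28)*√(T + 10) = (3*(4 + 2) - 28)*√(-10 + 10) = (3*6 - 28)*√0 = (18 - 28)*0 = -10*0 = 0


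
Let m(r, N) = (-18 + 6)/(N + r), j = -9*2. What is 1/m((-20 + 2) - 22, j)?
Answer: 29/6 ≈ 4.8333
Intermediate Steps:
j = -18
m(r, N) = -12/(N + r)
1/m((-20 + 2) - 22, j) = 1/(-12/(-18 + ((-20 + 2) - 22))) = 1/(-12/(-18 + (-18 - 22))) = 1/(-12/(-18 - 40)) = 1/(-12/(-58)) = 1/(-12*(-1/58)) = 1/(6/29) = 29/6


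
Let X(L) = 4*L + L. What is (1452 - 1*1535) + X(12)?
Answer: -23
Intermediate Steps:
X(L) = 5*L
(1452 - 1*1535) + X(12) = (1452 - 1*1535) + 5*12 = (1452 - 1535) + 60 = -83 + 60 = -23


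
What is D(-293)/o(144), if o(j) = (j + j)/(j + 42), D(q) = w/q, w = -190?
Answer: 2945/7032 ≈ 0.41880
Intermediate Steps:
D(q) = -190/q
o(j) = 2*j/(42 + j) (o(j) = (2*j)/(42 + j) = 2*j/(42 + j))
D(-293)/o(144) = (-190/(-293))/((2*144/(42 + 144))) = (-190*(-1/293))/((2*144/186)) = 190/(293*((2*144*(1/186)))) = 190/(293*(48/31)) = (190/293)*(31/48) = 2945/7032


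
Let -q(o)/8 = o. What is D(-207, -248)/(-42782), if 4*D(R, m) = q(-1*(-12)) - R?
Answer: -111/171128 ≈ -0.00064864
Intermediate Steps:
q(o) = -8*o
D(R, m) = -24 - R/4 (D(R, m) = (-(-8)*(-12) - R)/4 = (-8*12 - R)/4 = (-96 - R)/4 = -24 - R/4)
D(-207, -248)/(-42782) = (-24 - ¼*(-207))/(-42782) = (-24 + 207/4)*(-1/42782) = (111/4)*(-1/42782) = -111/171128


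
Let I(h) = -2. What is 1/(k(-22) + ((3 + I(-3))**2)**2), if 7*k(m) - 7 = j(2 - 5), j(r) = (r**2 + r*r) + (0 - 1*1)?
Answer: 7/31 ≈ 0.22581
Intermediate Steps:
j(r) = -1 + 2*r**2 (j(r) = (r**2 + r**2) + (0 - 1) = 2*r**2 - 1 = -1 + 2*r**2)
k(m) = 24/7 (k(m) = 1 + (-1 + 2*(2 - 5)**2)/7 = 1 + (-1 + 2*(-3)**2)/7 = 1 + (-1 + 2*9)/7 = 1 + (-1 + 18)/7 = 1 + (1/7)*17 = 1 + 17/7 = 24/7)
1/(k(-22) + ((3 + I(-3))**2)**2) = 1/(24/7 + ((3 - 2)**2)**2) = 1/(24/7 + (1**2)**2) = 1/(24/7 + 1**2) = 1/(24/7 + 1) = 1/(31/7) = 7/31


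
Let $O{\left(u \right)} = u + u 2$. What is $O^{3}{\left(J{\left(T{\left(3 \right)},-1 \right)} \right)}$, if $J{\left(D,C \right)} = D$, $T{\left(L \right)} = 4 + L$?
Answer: $9261$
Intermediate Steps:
$O{\left(u \right)} = 3 u$ ($O{\left(u \right)} = u + 2 u = 3 u$)
$O^{3}{\left(J{\left(T{\left(3 \right)},-1 \right)} \right)} = \left(3 \left(4 + 3\right)\right)^{3} = \left(3 \cdot 7\right)^{3} = 21^{3} = 9261$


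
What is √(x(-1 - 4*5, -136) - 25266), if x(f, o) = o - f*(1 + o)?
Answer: I*√28237 ≈ 168.04*I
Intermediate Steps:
x(f, o) = o - f*(1 + o)
√(x(-1 - 4*5, -136) - 25266) = √((-136 - (-1 - 4*5) - 1*(-1 - 4*5)*(-136)) - 25266) = √((-136 - (-1 - 20) - 1*(-1 - 20)*(-136)) - 25266) = √((-136 - 1*(-21) - 1*(-21)*(-136)) - 25266) = √((-136 + 21 - 2856) - 25266) = √(-2971 - 25266) = √(-28237) = I*√28237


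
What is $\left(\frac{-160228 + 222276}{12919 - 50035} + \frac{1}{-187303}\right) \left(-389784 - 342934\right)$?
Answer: $\frac{2128878015331970}{1737984537} \approx 1.2249 \cdot 10^{6}$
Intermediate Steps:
$\left(\frac{-160228 + 222276}{12919 - 50035} + \frac{1}{-187303}\right) \left(-389784 - 342934\right) = \left(\frac{62048}{-37116} - \frac{1}{187303}\right) \left(-732718\right) = \left(62048 \left(- \frac{1}{37116}\right) - \frac{1}{187303}\right) \left(-732718\right) = \left(- \frac{15512}{9279} - \frac{1}{187303}\right) \left(-732718\right) = \left(- \frac{2905453415}{1737984537}\right) \left(-732718\right) = \frac{2128878015331970}{1737984537}$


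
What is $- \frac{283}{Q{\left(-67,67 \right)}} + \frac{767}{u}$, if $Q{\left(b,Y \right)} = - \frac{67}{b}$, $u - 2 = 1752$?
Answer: $- \frac{495615}{1754} \approx -282.56$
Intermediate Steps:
$u = 1754$ ($u = 2 + 1752 = 1754$)
$- \frac{283}{Q{\left(-67,67 \right)}} + \frac{767}{u} = - \frac{283}{\left(-67\right) \frac{1}{-67}} + \frac{767}{1754} = - \frac{283}{\left(-67\right) \left(- \frac{1}{67}\right)} + 767 \cdot \frac{1}{1754} = - \frac{283}{1} + \frac{767}{1754} = \left(-283\right) 1 + \frac{767}{1754} = -283 + \frac{767}{1754} = - \frac{495615}{1754}$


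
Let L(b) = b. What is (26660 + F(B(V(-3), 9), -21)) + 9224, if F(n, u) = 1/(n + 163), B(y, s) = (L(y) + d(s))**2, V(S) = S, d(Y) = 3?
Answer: 5849093/163 ≈ 35884.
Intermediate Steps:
B(y, s) = (3 + y)**2 (B(y, s) = (y + 3)**2 = (3 + y)**2)
F(n, u) = 1/(163 + n)
(26660 + F(B(V(-3), 9), -21)) + 9224 = (26660 + 1/(163 + (3 - 3)**2)) + 9224 = (26660 + 1/(163 + 0**2)) + 9224 = (26660 + 1/(163 + 0)) + 9224 = (26660 + 1/163) + 9224 = 4345581/163 + 9224 = 5849093/163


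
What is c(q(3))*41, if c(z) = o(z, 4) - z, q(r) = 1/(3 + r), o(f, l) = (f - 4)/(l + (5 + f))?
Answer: -7913/330 ≈ -23.979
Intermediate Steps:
o(f, l) = (-4 + f)/(5 + f + l)
c(z) = -z + (-4 + z)/(9 + z) (c(z) = (-4 + z)/(5 + z + 4) - z = (-4 + z)/(9 + z) - z = -z + (-4 + z)/(9 + z))
c(q(3))*41 = ((-4 + 1/(3 + 3) - (9 + 1/(3 + 3))/(3 + 3))/(9 + 1/(3 + 3)))*41 = ((-4 + 1/6 - 1*(9 + 1/6)/6)/(9 + 1/6))*41 = ((-4 + 1/6 - 1*1/6*(9 + 1/6))/(9 + 1/6))*41 = ((-4 + 1/6 - 1*1/6*55/6)/(55/6))*41 = (6*(-4 + 1/6 - 55/36)/55)*41 = ((6/55)*(-193/36))*41 = -193/330*41 = -7913/330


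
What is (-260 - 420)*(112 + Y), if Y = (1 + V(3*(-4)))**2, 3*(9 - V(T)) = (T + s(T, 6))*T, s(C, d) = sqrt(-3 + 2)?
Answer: -1047200 + 206720*I ≈ -1.0472e+6 + 2.0672e+5*I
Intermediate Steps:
s(C, d) = I (s(C, d) = sqrt(-1) = I)
V(T) = 9 - T*(I + T)/3 (V(T) = 9 - (T + I)*T/3 = 9 - (I + T)*T/3 = 9 - T*(I + T)/3)
Y = (-38 + 4*I)**2 (Y = (1 + (9 - (3*(-4))**2/3 - I*3*(-4)/3))**2 = (1 + (9 - 1/3*(-12)**2 - 1/3*I*(-12)))**2 = (1 + (9 - 1/3*144 + 4*I))**2 = (1 + (9 - 48 + 4*I))**2 = (1 + (-39 + 4*I))**2 = (-38 + 4*I)**2 ≈ 1428.0 - 304.0*I)
(-260 - 420)*(112 + Y) = (-260 - 420)*(112 + (1428 - 304*I)) = -680*(1540 - 304*I) = -1047200 + 206720*I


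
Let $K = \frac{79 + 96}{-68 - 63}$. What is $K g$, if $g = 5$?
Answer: $- \frac{875}{131} \approx -6.6794$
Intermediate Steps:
$K = - \frac{175}{131}$ ($K = \frac{175}{-131} = 175 \left(- \frac{1}{131}\right) = - \frac{175}{131} \approx -1.3359$)
$K g = \left(- \frac{175}{131}\right) 5 = - \frac{875}{131}$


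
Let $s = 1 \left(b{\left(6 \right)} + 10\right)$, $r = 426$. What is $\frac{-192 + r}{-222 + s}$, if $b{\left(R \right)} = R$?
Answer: $- \frac{117}{103} \approx -1.1359$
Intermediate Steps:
$s = 16$ ($s = 1 \left(6 + 10\right) = 1 \cdot 16 = 16$)
$\frac{-192 + r}{-222 + s} = \frac{-192 + 426}{-222 + 16} = \frac{234}{-206} = 234 \left(- \frac{1}{206}\right) = - \frac{117}{103}$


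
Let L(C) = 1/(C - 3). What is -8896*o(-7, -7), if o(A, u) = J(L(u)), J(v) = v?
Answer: 4448/5 ≈ 889.60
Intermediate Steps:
L(C) = 1/(-3 + C)
o(A, u) = 1/(-3 + u)
-8896*o(-7, -7) = -8896/(-3 - 7) = -8896/(-10) = -8896*(-⅒) = 4448/5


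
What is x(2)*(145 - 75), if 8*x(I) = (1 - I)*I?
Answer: -35/2 ≈ -17.500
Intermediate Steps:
x(I) = I*(1 - I)/8 (x(I) = ((1 - I)*I)/8 = (I*(1 - I))/8 = I*(1 - I)/8)
x(2)*(145 - 75) = ((1/8)*2*(1 - 1*2))*(145 - 75) = ((1/8)*2*(1 - 2))*70 = ((1/8)*2*(-1))*70 = -1/4*70 = -35/2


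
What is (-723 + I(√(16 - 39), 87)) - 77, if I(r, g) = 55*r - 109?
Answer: -909 + 55*I*√23 ≈ -909.0 + 263.77*I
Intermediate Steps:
I(r, g) = -109 + 55*r
(-723 + I(√(16 - 39), 87)) - 77 = (-723 + (-109 + 55*√(16 - 39))) - 77 = (-723 + (-109 + 55*√(-23))) - 77 = (-723 + (-109 + 55*(I*√23))) - 77 = (-723 + (-109 + 55*I*√23)) - 77 = (-832 + 55*I*√23) - 77 = -909 + 55*I*√23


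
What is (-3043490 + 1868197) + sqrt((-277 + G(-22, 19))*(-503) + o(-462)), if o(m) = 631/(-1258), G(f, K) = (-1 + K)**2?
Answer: -1175293 + I*sqrt(37414189322)/1258 ≈ -1.1753e+6 + 153.76*I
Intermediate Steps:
o(m) = -631/1258 (o(m) = 631*(-1/1258) = -631/1258)
(-3043490 + 1868197) + sqrt((-277 + G(-22, 19))*(-503) + o(-462)) = (-3043490 + 1868197) + sqrt((-277 + (-1 + 19)**2)*(-503) - 631/1258) = -1175293 + sqrt((-277 + 18**2)*(-503) - 631/1258) = -1175293 + sqrt((-277 + 324)*(-503) - 631/1258) = -1175293 + sqrt(47*(-503) - 631/1258) = -1175293 + sqrt(-23641 - 631/1258) = -1175293 + sqrt(-29741009/1258) = -1175293 + I*sqrt(37414189322)/1258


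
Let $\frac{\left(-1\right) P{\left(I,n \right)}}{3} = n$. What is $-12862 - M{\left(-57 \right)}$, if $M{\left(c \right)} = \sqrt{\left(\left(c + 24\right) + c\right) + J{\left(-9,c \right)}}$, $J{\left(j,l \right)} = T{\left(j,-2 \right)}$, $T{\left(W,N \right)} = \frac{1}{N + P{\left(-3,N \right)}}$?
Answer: $-12862 - \frac{i \sqrt{359}}{2} \approx -12862.0 - 9.4736 i$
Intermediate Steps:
$P{\left(I,n \right)} = - 3 n$
$T{\left(W,N \right)} = - \frac{1}{2 N}$ ($T{\left(W,N \right)} = \frac{1}{N - 3 N} = \frac{1}{\left(-2\right) N} = - \frac{1}{2 N}$)
$J{\left(j,l \right)} = \frac{1}{4}$ ($J{\left(j,l \right)} = - \frac{1}{2 \left(-2\right)} = \left(- \frac{1}{2}\right) \left(- \frac{1}{2}\right) = \frac{1}{4}$)
$M{\left(c \right)} = \sqrt{\frac{97}{4} + 2 c}$ ($M{\left(c \right)} = \sqrt{\left(\left(c + 24\right) + c\right) + \frac{1}{4}} = \sqrt{\left(\left(24 + c\right) + c\right) + \frac{1}{4}} = \sqrt{\left(24 + 2 c\right) + \frac{1}{4}} = \sqrt{\frac{97}{4} + 2 c}$)
$-12862 - M{\left(-57 \right)} = -12862 - \frac{\sqrt{97 + 8 \left(-57\right)}}{2} = -12862 - \frac{\sqrt{97 - 456}}{2} = -12862 - \frac{\sqrt{-359}}{2} = -12862 - \frac{i \sqrt{359}}{2}$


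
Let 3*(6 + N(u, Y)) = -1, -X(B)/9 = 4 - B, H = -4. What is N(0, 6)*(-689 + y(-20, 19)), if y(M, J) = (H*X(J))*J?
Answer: 208031/3 ≈ 69344.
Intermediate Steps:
X(B) = -36 + 9*B (X(B) = -9*(4 - B) = -36 + 9*B)
y(M, J) = J*(144 - 36*J) (y(M, J) = (-4*(-36 + 9*J))*J = (144 - 36*J)*J = J*(144 - 36*J))
N(u, Y) = -19/3 (N(u, Y) = -6 + (⅓)*(-1) = -6 - ⅓ = -19/3)
N(0, 6)*(-689 + y(-20, 19)) = -19*(-689 + 36*19*(4 - 1*19))/3 = -19*(-689 + 36*19*(4 - 19))/3 = -19*(-689 + 36*19*(-15))/3 = -19*(-689 - 10260)/3 = -19/3*(-10949) = 208031/3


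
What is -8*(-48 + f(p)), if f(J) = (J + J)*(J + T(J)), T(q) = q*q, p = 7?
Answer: -5888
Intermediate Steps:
T(q) = q²
f(J) = 2*J*(J + J²) (f(J) = (J + J)*(J + J²) = (2*J)*(J + J²) = 2*J*(J + J²))
-8*(-48 + f(p)) = -8*(-48 + 2*7²*(1 + 7)) = -8*(-48 + 2*49*8) = -8*(-48 + 784) = -8*736 = -5888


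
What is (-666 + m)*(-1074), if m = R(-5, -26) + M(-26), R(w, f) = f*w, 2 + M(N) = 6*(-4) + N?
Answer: 631512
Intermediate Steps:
M(N) = -26 + N (M(N) = -2 + (6*(-4) + N) = -2 + (-24 + N) = -26 + N)
m = 78 (m = -26*(-5) + (-26 - 26) = 130 - 52 = 78)
(-666 + m)*(-1074) = (-666 + 78)*(-1074) = -588*(-1074) = 631512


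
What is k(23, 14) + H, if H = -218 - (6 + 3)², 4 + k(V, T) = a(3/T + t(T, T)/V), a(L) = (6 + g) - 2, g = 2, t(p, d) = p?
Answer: -297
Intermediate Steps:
a(L) = 6 (a(L) = (6 + 2) - 2 = 8 - 2 = 6)
k(V, T) = 2 (k(V, T) = -4 + 6 = 2)
H = -299 (H = -218 - 1*9² = -218 - 1*81 = -218 - 81 = -299)
k(23, 14) + H = 2 - 299 = -297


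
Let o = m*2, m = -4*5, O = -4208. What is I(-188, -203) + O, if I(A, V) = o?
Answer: -4248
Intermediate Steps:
m = -20
o = -40 (o = -20*2 = -40)
I(A, V) = -40
I(-188, -203) + O = -40 - 4208 = -4248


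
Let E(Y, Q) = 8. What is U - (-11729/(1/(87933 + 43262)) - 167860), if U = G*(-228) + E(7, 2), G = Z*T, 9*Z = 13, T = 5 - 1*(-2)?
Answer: 4616855153/3 ≈ 1.5390e+9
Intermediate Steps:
T = 7 (T = 5 + 2 = 7)
Z = 13/9 (Z = (⅑)*13 = 13/9 ≈ 1.4444)
G = 91/9 (G = (13/9)*7 = 91/9 ≈ 10.111)
U = -6892/3 (U = (91/9)*(-228) + 8 = -6916/3 + 8 = -6892/3 ≈ -2297.3)
U - (-11729/(1/(87933 + 43262)) - 167860) = -6892/3 - (-11729/(1/(87933 + 43262)) - 167860) = -6892/3 - (-11729/(1/131195) - 167860) = -6892/3 - (-11729/1/131195 - 167860) = -6892/3 - (-11729*131195 - 167860) = -6892/3 - (-1538786155 - 167860) = -6892/3 - 1*(-1538954015) = -6892/3 + 1538954015 = 4616855153/3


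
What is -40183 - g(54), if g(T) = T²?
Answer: -43099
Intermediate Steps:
-40183 - g(54) = -40183 - 1*54² = -40183 - 1*2916 = -40183 - 2916 = -43099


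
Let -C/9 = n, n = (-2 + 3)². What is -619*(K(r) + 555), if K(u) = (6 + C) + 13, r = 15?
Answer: -349735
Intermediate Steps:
n = 1 (n = 1² = 1)
C = -9 (C = -9*1 = -9)
K(u) = 10 (K(u) = (6 - 9) + 13 = -3 + 13 = 10)
-619*(K(r) + 555) = -619*(10 + 555) = -619*565 = -349735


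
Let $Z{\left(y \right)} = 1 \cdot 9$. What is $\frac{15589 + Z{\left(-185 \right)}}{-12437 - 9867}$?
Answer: $- \frac{7799}{11152} \approx -0.69934$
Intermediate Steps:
$Z{\left(y \right)} = 9$
$\frac{15589 + Z{\left(-185 \right)}}{-12437 - 9867} = \frac{15589 + 9}{-12437 - 9867} = \frac{15598}{-22304} = 15598 \left(- \frac{1}{22304}\right) = - \frac{7799}{11152}$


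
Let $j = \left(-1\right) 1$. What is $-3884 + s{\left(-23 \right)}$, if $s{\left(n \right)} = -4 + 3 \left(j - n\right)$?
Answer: $-3822$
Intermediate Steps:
$j = -1$
$s{\left(n \right)} = -7 - 3 n$ ($s{\left(n \right)} = -4 + 3 \left(-1 - n\right) = -4 - \left(3 + 3 n\right) = -7 - 3 n$)
$-3884 + s{\left(-23 \right)} = -3884 - -62 = -3884 + \left(-7 + 69\right) = -3884 + 62 = -3822$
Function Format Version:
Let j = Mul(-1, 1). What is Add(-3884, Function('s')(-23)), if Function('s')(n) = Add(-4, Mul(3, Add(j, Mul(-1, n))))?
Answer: -3822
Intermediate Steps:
j = -1
Function('s')(n) = Add(-7, Mul(-3, n)) (Function('s')(n) = Add(-4, Mul(3, Add(-1, Mul(-1, n)))) = Add(-4, Add(-3, Mul(-3, n))) = Add(-7, Mul(-3, n)))
Add(-3884, Function('s')(-23)) = Add(-3884, Add(-7, Mul(-3, -23))) = Add(-3884, Add(-7, 69)) = Add(-3884, 62) = -3822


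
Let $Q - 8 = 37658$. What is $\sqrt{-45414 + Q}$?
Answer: $2 i \sqrt{1937} \approx 88.023 i$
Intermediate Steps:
$Q = 37666$ ($Q = 8 + 37658 = 37666$)
$\sqrt{-45414 + Q} = \sqrt{-45414 + 37666} = \sqrt{-7748} = 2 i \sqrt{1937}$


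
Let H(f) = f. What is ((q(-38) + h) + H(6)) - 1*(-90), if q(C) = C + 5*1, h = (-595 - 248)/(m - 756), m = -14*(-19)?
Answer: 31713/490 ≈ 64.720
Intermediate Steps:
m = 266
h = 843/490 (h = (-595 - 248)/(266 - 756) = -843/(-490) = -843*(-1/490) = 843/490 ≈ 1.7204)
q(C) = 5 + C (q(C) = C + 5 = 5 + C)
((q(-38) + h) + H(6)) - 1*(-90) = (((5 - 38) + 843/490) + 6) - 1*(-90) = ((-33 + 843/490) + 6) + 90 = (-15327/490 + 6) + 90 = -12387/490 + 90 = 31713/490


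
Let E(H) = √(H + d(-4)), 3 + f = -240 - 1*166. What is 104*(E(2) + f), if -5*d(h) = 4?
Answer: -42536 + 104*√30/5 ≈ -42422.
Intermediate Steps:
d(h) = -⅘ (d(h) = -⅕*4 = -⅘)
f = -409 (f = -3 + (-240 - 1*166) = -3 + (-240 - 166) = -3 - 406 = -409)
E(H) = √(-⅘ + H) (E(H) = √(H - ⅘) = √(-⅘ + H))
104*(E(2) + f) = 104*(√(-20 + 25*2)/5 - 409) = 104*(√(-20 + 50)/5 - 409) = 104*(√30/5 - 409) = 104*(-409 + √30/5) = -42536 + 104*√30/5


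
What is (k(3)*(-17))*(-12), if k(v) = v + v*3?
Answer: 2448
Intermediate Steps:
k(v) = 4*v (k(v) = v + 3*v = 4*v)
(k(3)*(-17))*(-12) = ((4*3)*(-17))*(-12) = (12*(-17))*(-12) = -204*(-12) = 2448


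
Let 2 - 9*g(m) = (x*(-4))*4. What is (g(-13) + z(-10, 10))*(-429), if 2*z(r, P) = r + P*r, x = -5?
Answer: 27313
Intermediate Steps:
g(m) = -26/3 (g(m) = 2/9 - (-5*(-4))*4/9 = 2/9 - 20*4/9 = 2/9 - ⅑*80 = 2/9 - 80/9 = -26/3)
z(r, P) = r/2 + P*r/2 (z(r, P) = (r + P*r)/2 = r/2 + P*r/2)
(g(-13) + z(-10, 10))*(-429) = (-26/3 + (½)*(-10)*(1 + 10))*(-429) = (-26/3 + (½)*(-10)*11)*(-429) = (-26/3 - 55)*(-429) = -191/3*(-429) = 27313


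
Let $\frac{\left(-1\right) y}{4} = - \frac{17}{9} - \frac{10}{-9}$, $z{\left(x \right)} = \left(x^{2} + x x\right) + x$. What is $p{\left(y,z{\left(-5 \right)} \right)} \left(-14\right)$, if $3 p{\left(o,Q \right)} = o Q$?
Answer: $- \frac{1960}{3} \approx -653.33$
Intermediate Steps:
$z{\left(x \right)} = x + 2 x^{2}$ ($z{\left(x \right)} = \left(x^{2} + x^{2}\right) + x = 2 x^{2} + x = x + 2 x^{2}$)
$y = \frac{28}{9}$ ($y = - 4 \left(- \frac{17}{9} - \frac{10}{-9}\right) = - 4 \left(\left(-17\right) \frac{1}{9} - - \frac{10}{9}\right) = - 4 \left(- \frac{17}{9} + \frac{10}{9}\right) = \left(-4\right) \left(- \frac{7}{9}\right) = \frac{28}{9} \approx 3.1111$)
$p{\left(o,Q \right)} = \frac{Q o}{3}$ ($p{\left(o,Q \right)} = \frac{o Q}{3} = \frac{Q o}{3}$)
$p{\left(y,z{\left(-5 \right)} \right)} \left(-14\right) = \frac{1}{3} \left(- 5 \left(1 + 2 \left(-5\right)\right)\right) \frac{28}{9} \left(-14\right) = \frac{1}{3} \left(- 5 \left(1 - 10\right)\right) \frac{28}{9} \left(-14\right) = \frac{1}{3} \left(\left(-5\right) \left(-9\right)\right) \frac{28}{9} \left(-14\right) = \frac{1}{3} \cdot 45 \cdot \frac{28}{9} \left(-14\right) = \frac{140}{3} \left(-14\right) = - \frac{1960}{3}$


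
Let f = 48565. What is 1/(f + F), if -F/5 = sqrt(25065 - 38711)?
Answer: 9713/471780075 + I*sqrt(13646)/471780075 ≈ 2.0588e-5 + 2.4761e-7*I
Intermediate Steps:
F = -5*I*sqrt(13646) (F = -5*sqrt(25065 - 38711) = -5*I*sqrt(13646) ≈ -584.08*I)
1/(f + F) = 1/(48565 - 5*I*sqrt(13646))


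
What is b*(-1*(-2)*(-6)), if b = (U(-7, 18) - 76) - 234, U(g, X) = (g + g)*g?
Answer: 2544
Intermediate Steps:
U(g, X) = 2*g² (U(g, X) = (2*g)*g = 2*g²)
b = -212 (b = (2*(-7)² - 76) - 234 = (2*49 - 76) - 234 = (98 - 76) - 234 = 22 - 234 = -212)
b*(-1*(-2)*(-6)) = -212*(-1*(-2))*(-6) = -424*(-6) = -212*(-12) = 2544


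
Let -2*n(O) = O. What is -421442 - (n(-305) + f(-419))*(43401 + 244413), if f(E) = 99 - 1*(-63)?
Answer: -90938945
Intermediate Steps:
f(E) = 162 (f(E) = 99 + 63 = 162)
n(O) = -O/2
-421442 - (n(-305) + f(-419))*(43401 + 244413) = -421442 - (-1/2*(-305) + 162)*(43401 + 244413) = -421442 - (305/2 + 162)*287814 = -421442 - 629*287814/2 = -421442 - 1*90517503 = -421442 - 90517503 = -90938945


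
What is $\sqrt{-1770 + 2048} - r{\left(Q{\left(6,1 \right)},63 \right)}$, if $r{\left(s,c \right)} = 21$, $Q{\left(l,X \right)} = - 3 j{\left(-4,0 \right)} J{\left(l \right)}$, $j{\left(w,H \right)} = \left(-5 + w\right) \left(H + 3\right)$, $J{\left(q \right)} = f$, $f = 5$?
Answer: $-21 + \sqrt{278} \approx -4.3267$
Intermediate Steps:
$J{\left(q \right)} = 5$
$j{\left(w,H \right)} = \left(-5 + w\right) \left(3 + H\right)$
$Q{\left(l,X \right)} = 405$ ($Q{\left(l,X \right)} = - 3 \left(-15 - 0 + 3 \left(-4\right) + 0 \left(-4\right)\right) 5 = - 3 \left(-15 + 0 - 12 + 0\right) 5 = \left(-3\right) \left(-27\right) 5 = 81 \cdot 5 = 405$)
$\sqrt{-1770 + 2048} - r{\left(Q{\left(6,1 \right)},63 \right)} = \sqrt{-1770 + 2048} - 21 = \sqrt{278} - 21 = -21 + \sqrt{278}$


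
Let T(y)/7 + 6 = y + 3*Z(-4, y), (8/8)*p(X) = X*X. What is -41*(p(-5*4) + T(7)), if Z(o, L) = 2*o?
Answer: -9799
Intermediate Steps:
p(X) = X² (p(X) = X*X = X²)
T(y) = -210 + 7*y (T(y) = -42 + 7*(y + 3*(2*(-4))) = -42 + 7*(y + 3*(-8)) = -42 + 7*(y - 24) = -42 + 7*(-24 + y) = -42 + (-168 + 7*y) = -210 + 7*y)
-41*(p(-5*4) + T(7)) = -41*((-5*4)² + (-210 + 7*7)) = -41*((-20)² + (-210 + 49)) = -41*(400 - 161) = -41*239 = -9799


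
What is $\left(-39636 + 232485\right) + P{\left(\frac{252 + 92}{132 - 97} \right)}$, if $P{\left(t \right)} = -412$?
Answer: $192437$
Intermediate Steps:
$\left(-39636 + 232485\right) + P{\left(\frac{252 + 92}{132 - 97} \right)} = \left(-39636 + 232485\right) - 412 = 192849 - 412 = 192437$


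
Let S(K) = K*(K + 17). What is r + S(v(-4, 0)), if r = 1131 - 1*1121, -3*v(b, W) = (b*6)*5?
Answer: 2290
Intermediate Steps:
v(b, W) = -10*b (v(b, W) = -b*6*5/3 = -6*b*5/3 = -10*b)
S(K) = K*(17 + K)
r = 10 (r = 1131 - 1121 = 10)
r + S(v(-4, 0)) = 10 + (-10*(-4))*(17 - 10*(-4)) = 10 + 40*(17 + 40) = 10 + 40*57 = 10 + 2280 = 2290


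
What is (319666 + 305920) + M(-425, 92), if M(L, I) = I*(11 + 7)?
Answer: 627242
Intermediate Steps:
M(L, I) = 18*I (M(L, I) = I*18 = 18*I)
(319666 + 305920) + M(-425, 92) = (319666 + 305920) + 18*92 = 625586 + 1656 = 627242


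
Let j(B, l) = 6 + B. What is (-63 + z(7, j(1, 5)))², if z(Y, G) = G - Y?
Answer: 3969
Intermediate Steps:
(-63 + z(7, j(1, 5)))² = (-63 + ((6 + 1) - 1*7))² = (-63 + (7 - 7))² = (-63 + 0)² = (-63)² = 3969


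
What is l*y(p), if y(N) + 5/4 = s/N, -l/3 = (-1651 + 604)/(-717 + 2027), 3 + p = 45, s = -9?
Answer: -128781/36680 ≈ -3.5109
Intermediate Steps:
p = 42 (p = -3 + 45 = 42)
l = 3141/1310 (l = -3*(-1651 + 604)/(-717 + 2027) = -(-3141)/1310 = -3*(-1047/1310) = 3141/1310 ≈ 2.3977)
y(N) = -5/4 - 9/N
l*y(p) = 3141*(-5/4 - 9/42)/1310 = 3141*(-5/4 - 9*1/42)/1310 = 3141*(-5/4 - 3/14)/1310 = (3141/1310)*(-41/28) = -128781/36680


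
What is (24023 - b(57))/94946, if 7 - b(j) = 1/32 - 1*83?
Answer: 765857/3038272 ≈ 0.25207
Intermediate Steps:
b(j) = 2879/32 (b(j) = 7 - (1/32 - 1*83) = 7 - (1/32 - 83) = 7 - 1*(-2655/32) = 7 + 2655/32 = 2879/32)
(24023 - b(57))/94946 = (24023 - 1*2879/32)/94946 = (24023 - 2879/32)*(1/94946) = (765857/32)*(1/94946) = 765857/3038272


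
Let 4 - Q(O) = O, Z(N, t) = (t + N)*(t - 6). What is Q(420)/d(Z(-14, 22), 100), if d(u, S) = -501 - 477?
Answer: 208/489 ≈ 0.42536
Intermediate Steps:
Z(N, t) = (-6 + t)*(N + t) (Z(N, t) = (N + t)*(-6 + t) = (-6 + t)*(N + t))
d(u, S) = -978
Q(O) = 4 - O
Q(420)/d(Z(-14, 22), 100) = (4 - 1*420)/(-978) = (4 - 420)*(-1/978) = -416*(-1/978) = 208/489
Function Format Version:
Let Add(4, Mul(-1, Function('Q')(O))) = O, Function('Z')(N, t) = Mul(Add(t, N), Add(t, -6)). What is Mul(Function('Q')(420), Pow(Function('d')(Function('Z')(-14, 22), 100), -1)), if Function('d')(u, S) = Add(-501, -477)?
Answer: Rational(208, 489) ≈ 0.42536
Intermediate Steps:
Function('Z')(N, t) = Mul(Add(-6, t), Add(N, t)) (Function('Z')(N, t) = Mul(Add(N, t), Add(-6, t)) = Mul(Add(-6, t), Add(N, t)))
Function('d')(u, S) = -978
Function('Q')(O) = Add(4, Mul(-1, O))
Mul(Function('Q')(420), Pow(Function('d')(Function('Z')(-14, 22), 100), -1)) = Mul(Add(4, Mul(-1, 420)), Pow(-978, -1)) = Mul(Add(4, -420), Rational(-1, 978)) = Mul(-416, Rational(-1, 978)) = Rational(208, 489)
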